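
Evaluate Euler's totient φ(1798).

840

Factor 1798: 1798 = 2 * 29 * 31.
φ(2) = 2 − 1 = 1.
φ(29) = 29 − 1 = 28.
φ(31) = 31 − 1 = 30.
φ(1798) = 1 × 28 × 30 = 840.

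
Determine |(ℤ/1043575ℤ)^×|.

First factor: 1043575 = 5^2 × 13^3 × 19.
φ(5^2) = 5^1·(5−1) = 5·4 = 20.
φ(13^3) = 13^3 − 13^2 = 2197 − 169 = 2028.
φ(19) = 19 − 1 = 18.
Since φ is multiplicative, φ(1043575) = 20 · 2028 · 18 = 730080.

730080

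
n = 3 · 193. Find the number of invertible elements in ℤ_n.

φ(3) = 3 − 1 = 2.
φ(193) = 193 − 1 = 192.
φ(579) = 2 × 192 = 384.

384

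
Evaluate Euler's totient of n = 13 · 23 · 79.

20592

φ(13) = 13 − 1 = 12.
φ(23) = 23 − 1 = 22.
φ(79) = 79 − 1 = 78.
φ(23621) = 12 × 22 × 78 = 20592.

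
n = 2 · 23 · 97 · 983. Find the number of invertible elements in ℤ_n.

φ(4386146) = 4386146 · (1 − 1/2) · (1 − 1/23) · (1 − 1/97) · (1 − 1/983)
       = 4386146 · 2073984/4386146 = 2073984.

2073984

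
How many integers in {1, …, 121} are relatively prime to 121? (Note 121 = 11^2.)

φ(11^2) = 11^2 − 11^1 = 121 − 11 = 110.

110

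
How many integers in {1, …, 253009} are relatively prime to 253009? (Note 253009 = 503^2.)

252506

φ(253009) = 253009 · (1 − 1/503)
       = 253009 · 502/503 = 252506.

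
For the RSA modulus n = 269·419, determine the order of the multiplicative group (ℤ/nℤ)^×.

φ(112711) = 112711 · (1 − 1/269) · (1 − 1/419)
       = 112711 · 112024/112711 = 112024.

112024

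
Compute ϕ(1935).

1008

Factor 1935: 1935 = 3**2 × 5 × 43.
φ(3^2) = 3^1·(3−1) = 3·2 = 6.
φ(5) = 5 − 1 = 4.
φ(43) = 43 − 1 = 42.
Multiply: 6 · 4 · 42 = 1008.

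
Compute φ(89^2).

7832

φ(7921) = 7921 · (1 − 1/89)
       = 7921 · 88/89 = 7832.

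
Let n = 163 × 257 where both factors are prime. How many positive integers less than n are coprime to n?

41472

φ(163) = 163 − 1 = 162.
φ(257) = 257 − 1 = 256.
φ(41891) = 162 × 256 = 41472.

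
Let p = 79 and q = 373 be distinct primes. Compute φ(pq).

29016

φ(29467) = 29467 · (1 − 1/79) · (1 − 1/373)
       = 29467 · 29016/29467 = 29016.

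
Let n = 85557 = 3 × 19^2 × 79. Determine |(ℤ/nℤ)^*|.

53352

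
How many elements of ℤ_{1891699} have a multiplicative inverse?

Prime factorization: 1891699 = 29 × 37 × 41 × 43.
φ(1891699) = 1891699 · (1 − 1/29) · (1 − 1/37) · (1 − 1/41) · (1 − 1/43)
       = 1891699 · 1693440/1891699 = 1693440.

1693440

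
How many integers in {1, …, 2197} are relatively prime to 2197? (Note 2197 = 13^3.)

2028

φ(2197) = 2197 · (1 − 1/13)
       = 2197 · 12/13 = 2028.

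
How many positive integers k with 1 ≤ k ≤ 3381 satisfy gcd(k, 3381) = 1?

1848

3381 = 3 × 7^2 × 23.
φ(3381) = 3381 · (1 − 1/3) · (1 − 1/7) · (1 − 1/23)
       = 3381 · 264/483 = 1848.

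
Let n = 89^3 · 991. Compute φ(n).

φ(89^3) = 89^2·(89−1) = 7921·88 = 697048.
φ(991) = 991 − 1 = 990.
φ(698624279) = 697048 × 990 = 690077520.

690077520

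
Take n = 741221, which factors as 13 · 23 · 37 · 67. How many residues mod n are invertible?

φ(13) = 13 − 1 = 12.
φ(23) = 23 − 1 = 22.
φ(37) = 37 − 1 = 36.
φ(67) = 67 − 1 = 66.
Multiply: 12 · 22 · 36 · 66 = 627264.

627264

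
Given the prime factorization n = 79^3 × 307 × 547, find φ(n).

81332262648

φ(79^3) = 79^3 − 79^2 = 493039 − 6241 = 486798.
φ(307) = 307 − 1 = 306.
φ(547) = 547 − 1 = 546.
φ(82795546231) = 486798 × 306 × 546 = 81332262648.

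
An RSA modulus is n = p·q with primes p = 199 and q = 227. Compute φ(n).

φ(n) = (p − 1)(q − 1) = (199−1)(227−1) = 198·226 = 44748.

44748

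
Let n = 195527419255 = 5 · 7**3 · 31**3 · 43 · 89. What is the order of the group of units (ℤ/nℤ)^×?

125309479680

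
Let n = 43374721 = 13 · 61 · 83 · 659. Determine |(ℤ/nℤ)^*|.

φ(13) = 13 − 1 = 12.
φ(61) = 61 − 1 = 60.
φ(83) = 83 − 1 = 82.
φ(659) = 659 − 1 = 658.
Multiply: 12 · 60 · 82 · 658 = 38848320.

38848320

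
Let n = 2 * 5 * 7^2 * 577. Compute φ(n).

φ(282730) = 282730 · (1 − 1/2) · (1 − 1/5) · (1 − 1/7) · (1 − 1/577)
       = 282730 · 13824/40390 = 96768.

96768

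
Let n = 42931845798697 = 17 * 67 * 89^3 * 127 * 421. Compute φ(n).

38953495848960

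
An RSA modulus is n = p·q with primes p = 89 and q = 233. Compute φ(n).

20416

φ(20737) = 20737 · (1 − 1/89) · (1 − 1/233)
       = 20737 · 20416/20737 = 20416.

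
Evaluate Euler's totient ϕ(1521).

Prime factorization: 1521 = 3^2 * 13^2.
φ(1521) = 1521 · (1 − 1/3) · (1 − 1/13)
       = 1521 · 24/39 = 936.

936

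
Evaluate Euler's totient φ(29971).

26880

Factor 29971: 29971 = 17 * 41 * 43.
φ(29971) = 29971 · (1 − 1/17) · (1 − 1/41) · (1 − 1/43)
       = 29971 · 26880/29971 = 26880.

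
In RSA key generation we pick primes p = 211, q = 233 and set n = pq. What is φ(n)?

48720

φ(49163) = 49163 · (1 − 1/211) · (1 − 1/233)
       = 49163 · 48720/49163 = 48720.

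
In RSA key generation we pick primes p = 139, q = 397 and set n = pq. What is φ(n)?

φ(n) = (p − 1)(q − 1) = (139−1)(397−1) = 138·396 = 54648.

54648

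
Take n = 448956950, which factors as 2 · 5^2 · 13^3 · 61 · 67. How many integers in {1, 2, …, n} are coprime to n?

φ(2) = 2 − 1 = 1.
φ(5^2) = 5^2 − 5^1 = 25 − 5 = 20.
φ(13^3) = 13^3 − 13^2 = 2197 − 169 = 2028.
φ(61) = 61 − 1 = 60.
φ(67) = 67 − 1 = 66.
Multiply: 1 · 20 · 2028 · 60 · 66 = 160617600.

160617600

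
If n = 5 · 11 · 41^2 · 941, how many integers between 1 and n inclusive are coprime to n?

61664000

φ(87000155) = 87000155 · (1 − 1/5) · (1 − 1/11) · (1 − 1/41) · (1 − 1/941)
       = 87000155 · 1504000/2121955 = 61664000.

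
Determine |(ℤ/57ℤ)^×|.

36

Prime factorization: 57 = 3 × 19.
φ(57) = 57 · (1 − 1/3) · (1 − 1/19)
       = 57 · 36/57 = 36.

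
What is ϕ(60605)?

First factor: 60605 = 5 * 17 * 23 * 31.
φ(60605) = 60605 · (1 − 1/5) · (1 − 1/17) · (1 − 1/23) · (1 − 1/31)
       = 60605 · 42240/60605 = 42240.

42240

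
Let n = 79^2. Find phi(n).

φ(6241) = 6241 · (1 − 1/79)
       = 6241 · 78/79 = 6162.

6162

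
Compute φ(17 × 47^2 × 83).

φ(3116899) = 3116899 · (1 − 1/17) · (1 − 1/47) · (1 − 1/83)
       = 3116899 · 60352/66317 = 2836544.

2836544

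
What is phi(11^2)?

φ(121) = 121 · (1 − 1/11)
       = 121 · 10/11 = 110.

110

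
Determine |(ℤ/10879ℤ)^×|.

9240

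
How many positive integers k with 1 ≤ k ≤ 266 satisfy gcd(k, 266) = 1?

Prime factorization: 266 = 2 · 7 · 19.
φ(266) = 266 · (1 − 1/2) · (1 − 1/7) · (1 − 1/19)
       = 266 · 108/266 = 108.

108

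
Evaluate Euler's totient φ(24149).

21600

Prime factorization: 24149 = 19 × 31 × 41.
φ(24149) = 24149 · (1 − 1/19) · (1 − 1/31) · (1 − 1/41)
       = 24149 · 21600/24149 = 21600.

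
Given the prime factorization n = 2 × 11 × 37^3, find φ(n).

492840

φ(1114366) = 1114366 · (1 − 1/2) · (1 − 1/11) · (1 − 1/37)
       = 1114366 · 360/814 = 492840.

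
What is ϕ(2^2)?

2

φ(2^2) = 2^1·(2−1) = 2·1 = 2.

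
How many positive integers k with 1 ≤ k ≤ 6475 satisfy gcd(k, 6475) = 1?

4320

Prime factorization: 6475 = 5^2 · 7 · 37.
φ(6475) = 6475 · (1 − 1/5) · (1 − 1/7) · (1 − 1/37)
       = 6475 · 864/1295 = 4320.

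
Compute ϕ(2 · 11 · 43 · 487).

φ(460702) = 460702 · (1 − 1/2) · (1 − 1/11) · (1 − 1/43) · (1 − 1/487)
       = 460702 · 204120/460702 = 204120.

204120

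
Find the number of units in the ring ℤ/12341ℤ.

First factor: 12341 = 7 · 41 · 43.
φ(7) = 7 − 1 = 6.
φ(41) = 41 − 1 = 40.
φ(43) = 43 − 1 = 42.
Since φ is multiplicative, φ(12341) = 6 · 40 · 42 = 10080.

10080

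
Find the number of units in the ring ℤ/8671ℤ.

7392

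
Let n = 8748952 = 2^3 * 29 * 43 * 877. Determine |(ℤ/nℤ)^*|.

4120704

φ(2^3) = 2^2·(2−1) = 4·1 = 4.
φ(29) = 29 − 1 = 28.
φ(43) = 43 − 1 = 42.
φ(877) = 877 − 1 = 876.
φ(8748952) = 4 × 28 × 42 × 876 = 4120704.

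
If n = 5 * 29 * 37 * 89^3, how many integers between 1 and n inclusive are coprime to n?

φ(5) = 5 − 1 = 4.
φ(29) = 29 − 1 = 28.
φ(37) = 37 − 1 = 36.
φ(89^3) = 89^3 − 89^2 = 704969 − 7921 = 697048.
Multiply: 4 · 28 · 36 · 697048 = 2810497536.

2810497536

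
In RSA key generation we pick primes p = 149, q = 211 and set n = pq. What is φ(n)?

φ(n) = (p − 1)(q − 1) = (149−1)(211−1) = 148·210 = 31080.

31080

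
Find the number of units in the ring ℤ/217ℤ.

180

Prime factorization: 217 = 7 * 31.
φ(7) = 7 − 1 = 6.
φ(31) = 31 − 1 = 30.
Multiply: 6 · 30 = 180.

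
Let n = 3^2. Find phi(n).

φ(9) = 9 · (1 − 1/3)
       = 9 · 2/3 = 6.

6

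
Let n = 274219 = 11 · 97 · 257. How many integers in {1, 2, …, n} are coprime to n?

φ(11) = 11 − 1 = 10.
φ(97) = 97 − 1 = 96.
φ(257) = 257 − 1 = 256.
Since φ is multiplicative, φ(274219) = 10 · 96 · 256 = 245760.

245760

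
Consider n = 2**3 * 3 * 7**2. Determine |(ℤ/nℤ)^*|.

φ(1176) = 1176 · (1 − 1/2) · (1 − 1/3) · (1 − 1/7)
       = 1176 · 12/42 = 336.

336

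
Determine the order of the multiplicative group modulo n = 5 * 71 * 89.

φ(31595) = 31595 · (1 − 1/5) · (1 − 1/71) · (1 − 1/89)
       = 31595 · 24640/31595 = 24640.

24640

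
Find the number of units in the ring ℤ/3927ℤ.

1920

First factor: 3927 = 3 · 7 · 11 · 17.
φ(3) = 3 − 1 = 2.
φ(7) = 7 − 1 = 6.
φ(11) = 11 − 1 = 10.
φ(17) = 17 − 1 = 16.
Multiply: 2 · 6 · 10 · 16 = 1920.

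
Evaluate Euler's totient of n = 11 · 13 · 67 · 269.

φ(11) = 11 − 1 = 10.
φ(13) = 13 − 1 = 12.
φ(67) = 67 − 1 = 66.
φ(269) = 269 − 1 = 268.
φ(2577289) = 10 × 12 × 66 × 268 = 2122560.

2122560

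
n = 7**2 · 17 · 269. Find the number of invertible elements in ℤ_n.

180096

φ(224077) = 224077 · (1 − 1/7) · (1 − 1/17) · (1 − 1/269)
       = 224077 · 25728/32011 = 180096.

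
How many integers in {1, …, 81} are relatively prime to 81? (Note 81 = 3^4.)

54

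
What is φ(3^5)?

φ(3^5) = 3^5 − 3^4 = 243 − 81 = 162.

162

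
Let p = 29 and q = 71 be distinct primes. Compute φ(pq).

1960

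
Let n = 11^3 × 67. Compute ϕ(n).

79860

φ(89177) = 89177 · (1 − 1/11) · (1 − 1/67)
       = 89177 · 660/737 = 79860.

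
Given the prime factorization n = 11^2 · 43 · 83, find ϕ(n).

378840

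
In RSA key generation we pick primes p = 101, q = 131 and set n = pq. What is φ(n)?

φ(n) = (p − 1)(q − 1) = (101−1)(131−1) = 100·130 = 13000.

13000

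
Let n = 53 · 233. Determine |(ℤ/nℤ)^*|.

12064

φ(53) = 53 − 1 = 52.
φ(233) = 233 − 1 = 232.
φ(12349) = 52 × 232 = 12064.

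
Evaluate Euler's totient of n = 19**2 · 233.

φ(84113) = 84113 · (1 − 1/19) · (1 − 1/233)
       = 84113 · 4176/4427 = 79344.

79344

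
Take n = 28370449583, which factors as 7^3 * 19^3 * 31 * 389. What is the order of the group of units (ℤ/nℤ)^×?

φ(7^3) = 7^2·(7−1) = 49·6 = 294.
φ(19^3) = 19^3 − 19^2 = 6859 − 361 = 6498.
φ(31) = 31 − 1 = 30.
φ(389) = 389 − 1 = 388.
Since φ is multiplicative, φ(28370449583) = 294 · 6498 · 30 · 388 = 22237195680.

22237195680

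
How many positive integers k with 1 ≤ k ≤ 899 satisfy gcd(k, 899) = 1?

Factor 899: 899 = 29 · 31.
φ(899) = 899 · (1 − 1/29) · (1 − 1/31)
       = 899 · 840/899 = 840.

840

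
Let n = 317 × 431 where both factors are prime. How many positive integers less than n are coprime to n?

135880

φ(n) = (p − 1)(q − 1) = (317−1)(431−1) = 316·430 = 135880.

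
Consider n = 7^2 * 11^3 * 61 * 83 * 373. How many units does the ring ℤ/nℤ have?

φ(123166016281) = 123166016281 · (1 − 1/7) · (1 − 1/11) · (1 − 1/61) · (1 − 1/83) · (1 − 1/373)
       = 123166016281 · 109814400/145414423 = 93012796800.

93012796800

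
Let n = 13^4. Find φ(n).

φ(13^4) = 13^4 − 13^3 = 28561 − 2197 = 26364.

26364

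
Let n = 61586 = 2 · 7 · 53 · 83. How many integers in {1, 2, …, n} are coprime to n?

25584

φ(61586) = 61586 · (1 − 1/2) · (1 − 1/7) · (1 − 1/53) · (1 − 1/83)
       = 61586 · 25584/61586 = 25584.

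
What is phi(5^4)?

φ(5^4) = 5^3·(5−1) = 125·4 = 500.

500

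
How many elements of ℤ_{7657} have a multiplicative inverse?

Factor 7657: 7657 = 13 · 19 · 31.
φ(7657) = 7657 · (1 − 1/13) · (1 − 1/19) · (1 − 1/31)
       = 7657 · 6480/7657 = 6480.

6480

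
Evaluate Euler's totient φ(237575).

161280

Prime factorization: 237575 = 5^2 × 13 × 17 × 43.
φ(237575) = 237575 · (1 − 1/5) · (1 − 1/13) · (1 − 1/17) · (1 − 1/43)
       = 237575 · 32256/47515 = 161280.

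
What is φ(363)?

363 = 3 · 11^2.
φ(363) = 363 · (1 − 1/3) · (1 − 1/11)
       = 363 · 20/33 = 220.

220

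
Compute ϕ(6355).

4800

6355 = 5 * 31 * 41.
φ(5) = 5 − 1 = 4.
φ(31) = 31 − 1 = 30.
φ(41) = 41 − 1 = 40.
Since φ is multiplicative, φ(6355) = 4 · 30 · 40 = 4800.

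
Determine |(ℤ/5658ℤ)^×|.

1760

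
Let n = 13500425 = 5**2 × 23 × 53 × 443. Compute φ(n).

φ(5^2) = 5^2 − 5^1 = 25 − 5 = 20.
φ(23) = 23 − 1 = 22.
φ(53) = 53 − 1 = 52.
φ(443) = 443 − 1 = 442.
Since φ is multiplicative, φ(13500425) = 20 · 22 · 52 · 442 = 10112960.

10112960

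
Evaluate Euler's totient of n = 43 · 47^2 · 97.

8717184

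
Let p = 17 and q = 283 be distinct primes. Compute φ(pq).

φ(4811) = 4811 · (1 − 1/17) · (1 − 1/283)
       = 4811 · 4512/4811 = 4512.

4512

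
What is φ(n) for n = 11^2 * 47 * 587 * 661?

φ(2206595809) = 2206595809 · (1 − 1/11) · (1 − 1/47) · (1 − 1/587) · (1 − 1/661)
       = 2206595809 · 177909600/200599619 = 1957005600.

1957005600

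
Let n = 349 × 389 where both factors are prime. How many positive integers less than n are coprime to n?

135024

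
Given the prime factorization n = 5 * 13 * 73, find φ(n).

3456

φ(4745) = 4745 · (1 − 1/5) · (1 − 1/13) · (1 − 1/73)
       = 4745 · 3456/4745 = 3456.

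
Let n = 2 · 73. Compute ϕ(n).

72

φ(2) = 2 − 1 = 1.
φ(73) = 73 − 1 = 72.
φ(146) = 1 × 72 = 72.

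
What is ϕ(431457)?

Prime factorization: 431457 = 3 * 13**2 * 23 * 37.
φ(431457) = 431457 · (1 − 1/3) · (1 − 1/13) · (1 − 1/23) · (1 − 1/37)
       = 431457 · 19008/33189 = 247104.

247104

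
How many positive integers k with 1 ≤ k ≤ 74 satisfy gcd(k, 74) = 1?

36

74 = 2 * 37.
φ(74) = 74 · (1 − 1/2) · (1 − 1/37)
       = 74 · 36/74 = 36.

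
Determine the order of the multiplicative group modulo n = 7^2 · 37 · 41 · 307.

18506880

φ(7^2) = 7^1·(7−1) = 7·6 = 42.
φ(37) = 37 − 1 = 36.
φ(41) = 41 − 1 = 40.
φ(307) = 307 − 1 = 306.
φ(22820231) = 42 × 36 × 40 × 306 = 18506880.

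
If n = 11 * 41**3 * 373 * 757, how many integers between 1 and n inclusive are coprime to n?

φ(214066627291) = 214066627291 · (1 − 1/11) · (1 − 1/41) · (1 − 1/373) · (1 − 1/757)
       = 214066627291 · 112492800/127344811 = 189100396800.

189100396800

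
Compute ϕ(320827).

266112

320827 = 13 × 23 × 29 × 37.
φ(13) = 13 − 1 = 12.
φ(23) = 23 − 1 = 22.
φ(29) = 29 − 1 = 28.
φ(37) = 37 − 1 = 36.
φ(320827) = 12 × 22 × 28 × 36 = 266112.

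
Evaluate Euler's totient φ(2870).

Prime factorization: 2870 = 2 · 5 · 7 · 41.
φ(2870) = 2870 · (1 − 1/2) · (1 − 1/5) · (1 − 1/7) · (1 − 1/41)
       = 2870 · 960/2870 = 960.

960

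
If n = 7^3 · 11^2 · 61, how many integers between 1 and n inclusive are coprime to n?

1940400

φ(7^3) = 7^3 − 7^2 = 343 − 49 = 294.
φ(11^2) = 11^1·(11−1) = 11·10 = 110.
φ(61) = 61 − 1 = 60.
φ(2531683) = 294 × 110 × 60 = 1940400.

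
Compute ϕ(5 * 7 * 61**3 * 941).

φ(7475619235) = 7475619235 · (1 − 1/5) · (1 − 1/7) · (1 − 1/61) · (1 − 1/941)
       = 7475619235 · 1353600/2009035 = 5036745600.

5036745600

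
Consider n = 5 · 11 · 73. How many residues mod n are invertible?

2880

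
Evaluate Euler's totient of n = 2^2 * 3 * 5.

φ(60) = 60 · (1 − 1/2) · (1 − 1/3) · (1 − 1/5)
       = 60 · 8/30 = 16.

16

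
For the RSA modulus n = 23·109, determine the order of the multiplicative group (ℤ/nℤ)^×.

φ(n) = (p − 1)(q − 1) = (23−1)(109−1) = 22·108 = 2376.

2376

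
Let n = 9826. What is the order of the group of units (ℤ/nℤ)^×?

4624

9826 = 2 · 17^3.
φ(9826) = 9826 · (1 − 1/2) · (1 − 1/17)
       = 9826 · 16/34 = 4624.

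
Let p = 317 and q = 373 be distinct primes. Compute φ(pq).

117552

φ(pq) = (p−1)(q−1) = 316 · 372 = 117552.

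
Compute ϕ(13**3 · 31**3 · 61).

φ(3992500447) = 3992500447 · (1 − 1/13) · (1 − 1/31) · (1 − 1/61)
       = 3992500447 · 21600/24583 = 3508034400.

3508034400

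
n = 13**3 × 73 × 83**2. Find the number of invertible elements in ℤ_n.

993784896

φ(13^3) = 13^2·(13−1) = 169·12 = 2028.
φ(73) = 73 − 1 = 72.
φ(83^2) = 83^2 − 83^1 = 6889 − 83 = 6806.
Multiply: 2028 · 72 · 6806 = 993784896.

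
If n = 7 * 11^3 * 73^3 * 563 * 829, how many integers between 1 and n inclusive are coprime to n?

φ(7) = 7 − 1 = 6.
φ(11^3) = 11^3 − 11^2 = 1331 − 121 = 1210.
φ(73^3) = 73^2·(73−1) = 5329·72 = 383688.
φ(563) = 563 − 1 = 562.
φ(829) = 829 − 1 = 828.
Multiply: 6 · 1210 · 383688 · 562 · 828 = 1296228272359680.

1296228272359680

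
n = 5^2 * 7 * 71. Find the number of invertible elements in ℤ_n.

φ(5^2) = 5^1·(5−1) = 5·4 = 20.
φ(7) = 7 − 1 = 6.
φ(71) = 71 − 1 = 70.
Since φ is multiplicative, φ(12425) = 20 · 6 · 70 = 8400.

8400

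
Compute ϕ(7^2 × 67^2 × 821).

φ(7^2) = 7^1·(7−1) = 7·6 = 42.
φ(67^2) = 67^2 − 67^1 = 4489 − 67 = 4422.
φ(821) = 821 − 1 = 820.
Multiply: 42 · 4422 · 820 = 152293680.

152293680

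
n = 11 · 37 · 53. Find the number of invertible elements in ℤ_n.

18720

φ(21571) = 21571 · (1 − 1/11) · (1 − 1/37) · (1 − 1/53)
       = 21571 · 18720/21571 = 18720.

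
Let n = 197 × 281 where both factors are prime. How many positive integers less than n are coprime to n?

54880

For distinct primes, φ(pq) = (p−1)(q−1) = 196 × 280 = 54880.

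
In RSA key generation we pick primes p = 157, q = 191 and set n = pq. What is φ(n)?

For distinct primes, φ(pq) = (p−1)(q−1) = 156 × 190 = 29640.

29640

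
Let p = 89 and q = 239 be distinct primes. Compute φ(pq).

For distinct primes, φ(pq) = (p−1)(q−1) = 88 × 238 = 20944.

20944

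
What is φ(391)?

352

Prime factorization: 391 = 17 × 23.
φ(17) = 17 − 1 = 16.
φ(23) = 23 − 1 = 22.
Multiply: 16 · 22 = 352.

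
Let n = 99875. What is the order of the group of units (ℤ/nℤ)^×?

73600

First factor: 99875 = 5^3 * 17 * 47.
φ(5^3) = 5^2·(5−1) = 25·4 = 100.
φ(17) = 17 − 1 = 16.
φ(47) = 47 − 1 = 46.
Multiply: 100 · 16 · 46 = 73600.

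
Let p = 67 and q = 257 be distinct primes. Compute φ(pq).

16896

For distinct primes, φ(pq) = (p−1)(q−1) = 66 × 256 = 16896.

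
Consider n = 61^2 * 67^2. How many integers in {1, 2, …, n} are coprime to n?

16184520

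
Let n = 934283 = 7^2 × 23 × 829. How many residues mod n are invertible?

765072

φ(934283) = 934283 · (1 − 1/7) · (1 − 1/23) · (1 − 1/829)
       = 934283 · 109296/133469 = 765072.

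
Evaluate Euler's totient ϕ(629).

First factor: 629 = 17 · 37.
φ(17) = 17 − 1 = 16.
φ(37) = 37 − 1 = 36.
Multiply: 16 · 36 = 576.

576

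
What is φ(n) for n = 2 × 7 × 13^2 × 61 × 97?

5391360

φ(2) = 2 − 1 = 1.
φ(7) = 7 − 1 = 6.
φ(13^2) = 13^1·(13−1) = 13·12 = 156.
φ(61) = 61 − 1 = 60.
φ(97) = 97 − 1 = 96.
φ(13999622) = 1 × 6 × 156 × 60 × 96 = 5391360.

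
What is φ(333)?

Factor 333: 333 = 3^2 · 37.
φ(3^2) = 3^1·(3−1) = 3·2 = 6.
φ(37) = 37 − 1 = 36.
φ(333) = 6 × 36 = 216.

216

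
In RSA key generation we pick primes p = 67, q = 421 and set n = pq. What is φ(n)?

27720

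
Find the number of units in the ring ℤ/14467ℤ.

Factor 14467: 14467 = 17 · 23 · 37.
φ(14467) = 14467 · (1 − 1/17) · (1 − 1/23) · (1 − 1/37)
       = 14467 · 12672/14467 = 12672.

12672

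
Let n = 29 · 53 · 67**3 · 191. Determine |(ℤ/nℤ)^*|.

81961239360

φ(88294091621) = 88294091621 · (1 − 1/29) · (1 − 1/53) · (1 − 1/67) · (1 − 1/191)
       = 88294091621 · 18258240/19668989 = 81961239360.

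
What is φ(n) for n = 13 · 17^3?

55488

φ(13) = 13 − 1 = 12.
φ(17^3) = 17^2·(17−1) = 289·16 = 4624.
Multiply: 12 · 4624 = 55488.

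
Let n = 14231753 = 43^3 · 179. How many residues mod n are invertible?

φ(14231753) = 14231753 · (1 − 1/43) · (1 − 1/179)
       = 14231753 · 7476/7697 = 13823124.

13823124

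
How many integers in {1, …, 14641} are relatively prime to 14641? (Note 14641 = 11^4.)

φ(11^4) = 11^3·(11−1) = 1331·10 = 13310.

13310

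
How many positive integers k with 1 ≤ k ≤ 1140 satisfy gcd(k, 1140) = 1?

Factor 1140: 1140 = 2^2 * 3 * 5 * 19.
φ(1140) = 1140 · (1 − 1/2) · (1 − 1/3) · (1 − 1/5) · (1 − 1/19)
       = 1140 · 144/570 = 288.

288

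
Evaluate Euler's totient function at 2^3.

4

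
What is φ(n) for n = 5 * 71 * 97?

φ(5) = 5 − 1 = 4.
φ(71) = 71 − 1 = 70.
φ(97) = 97 − 1 = 96.
Since φ is multiplicative, φ(34435) = 4 · 70 · 96 = 26880.

26880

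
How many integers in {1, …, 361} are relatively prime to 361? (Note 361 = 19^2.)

φ(19^2) = 19^2 − 19^1 = 361 − 19 = 342.

342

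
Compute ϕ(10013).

8640

Prime factorization: 10013 = 17 · 19 · 31.
φ(10013) = 10013 · (1 − 1/17) · (1 − 1/19) · (1 − 1/31)
       = 10013 · 8640/10013 = 8640.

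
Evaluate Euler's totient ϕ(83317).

69888

First factor: 83317 = 13^2 · 17 · 29.
φ(83317) = 83317 · (1 − 1/13) · (1 − 1/17) · (1 − 1/29)
       = 83317 · 5376/6409 = 69888.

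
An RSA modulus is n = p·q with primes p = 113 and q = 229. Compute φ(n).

For distinct primes, φ(pq) = (p−1)(q−1) = 112 × 228 = 25536.

25536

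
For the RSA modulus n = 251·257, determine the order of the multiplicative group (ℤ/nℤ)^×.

For distinct primes, φ(pq) = (p−1)(q−1) = 250 × 256 = 64000.

64000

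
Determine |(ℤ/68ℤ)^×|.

32

Prime factorization: 68 = 2^2 · 17.
φ(2^2) = 2^2 − 2^1 = 4 − 2 = 2.
φ(17) = 17 − 1 = 16.
φ(68) = 2 × 16 = 32.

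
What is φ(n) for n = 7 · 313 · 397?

741312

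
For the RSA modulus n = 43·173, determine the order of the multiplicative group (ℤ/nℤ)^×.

φ(pq) = (p−1)(q−1) = 42 · 172 = 7224.

7224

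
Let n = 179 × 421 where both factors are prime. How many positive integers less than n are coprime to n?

74760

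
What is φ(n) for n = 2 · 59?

φ(2) = 2 − 1 = 1.
φ(59) = 59 − 1 = 58.
Since φ is multiplicative, φ(118) = 1 · 58 = 58.

58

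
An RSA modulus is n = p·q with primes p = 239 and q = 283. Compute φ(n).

67116

φ(67637) = 67637 · (1 − 1/239) · (1 − 1/283)
       = 67637 · 67116/67637 = 67116.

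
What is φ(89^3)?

697048

φ(89^3) = 89^3 − 89^2 = 704969 − 7921 = 697048.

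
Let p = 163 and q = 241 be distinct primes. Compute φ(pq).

For distinct primes, φ(pq) = (p−1)(q−1) = 162 × 240 = 38880.

38880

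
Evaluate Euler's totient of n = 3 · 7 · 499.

φ(10479) = 10479 · (1 − 1/3) · (1 − 1/7) · (1 − 1/499)
       = 10479 · 5976/10479 = 5976.

5976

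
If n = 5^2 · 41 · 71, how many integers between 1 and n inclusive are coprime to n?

φ(72775) = 72775 · (1 − 1/5) · (1 − 1/41) · (1 − 1/71)
       = 72775 · 11200/14555 = 56000.

56000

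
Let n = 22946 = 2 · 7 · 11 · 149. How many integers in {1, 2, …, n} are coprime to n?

8880

φ(22946) = 22946 · (1 − 1/2) · (1 − 1/7) · (1 − 1/11) · (1 − 1/149)
       = 22946 · 8880/22946 = 8880.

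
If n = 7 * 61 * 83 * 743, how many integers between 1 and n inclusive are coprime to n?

21903840

φ(26332663) = 26332663 · (1 − 1/7) · (1 − 1/61) · (1 − 1/83) · (1 − 1/743)
       = 26332663 · 21903840/26332663 = 21903840.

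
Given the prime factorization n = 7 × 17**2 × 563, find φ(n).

917184

φ(1138949) = 1138949 · (1 − 1/7) · (1 − 1/17) · (1 − 1/563)
       = 1138949 · 53952/66997 = 917184.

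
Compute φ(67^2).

4422

φ(4489) = 4489 · (1 − 1/67)
       = 4489 · 66/67 = 4422.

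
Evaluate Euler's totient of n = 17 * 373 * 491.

2916480

φ(17) = 17 − 1 = 16.
φ(373) = 373 − 1 = 372.
φ(491) = 491 − 1 = 490.
φ(3113431) = 16 × 372 × 490 = 2916480.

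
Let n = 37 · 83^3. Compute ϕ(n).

20336328

φ(37) = 37 − 1 = 36.
φ(83^3) = 83^2·(83−1) = 6889·82 = 564898.
Since φ is multiplicative, φ(21156119) = 36 · 564898 = 20336328.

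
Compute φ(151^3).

φ(151^3) = 151^3 − 151^2 = 3442951 − 22801 = 3420150.

3420150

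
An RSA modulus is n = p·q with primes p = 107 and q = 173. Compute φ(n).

φ(n) = (p − 1)(q − 1) = (107−1)(173−1) = 106·172 = 18232.

18232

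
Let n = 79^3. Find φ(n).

486798

φ(79^3) = 79^2·(79−1) = 6241·78 = 486798.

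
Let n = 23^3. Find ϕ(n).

φ(23^3) = 23^2·(23−1) = 529·22 = 11638.

11638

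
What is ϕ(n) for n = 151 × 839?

125700

φ(126689) = 126689 · (1 − 1/151) · (1 − 1/839)
       = 126689 · 125700/126689 = 125700.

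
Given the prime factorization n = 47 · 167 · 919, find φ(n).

7009848

φ(47) = 47 − 1 = 46.
φ(167) = 167 − 1 = 166.
φ(919) = 919 − 1 = 918.
Since φ is multiplicative, φ(7213231) = 46 · 166 · 918 = 7009848.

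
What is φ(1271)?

1200

First factor: 1271 = 31 · 41.
φ(31) = 31 − 1 = 30.
φ(41) = 41 − 1 = 40.
Since φ is multiplicative, φ(1271) = 30 · 40 = 1200.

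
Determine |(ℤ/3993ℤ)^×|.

2420

3993 = 3 * 11^3.
φ(3993) = 3993 · (1 − 1/3) · (1 − 1/11)
       = 3993 · 20/33 = 2420.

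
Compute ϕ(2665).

1920

2665 = 5 · 13 · 41.
φ(2665) = 2665 · (1 − 1/5) · (1 − 1/13) · (1 − 1/41)
       = 2665 · 1920/2665 = 1920.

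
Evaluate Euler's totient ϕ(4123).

4123 = 7 × 19 × 31.
φ(7) = 7 − 1 = 6.
φ(19) = 19 − 1 = 18.
φ(31) = 31 − 1 = 30.
Since φ is multiplicative, φ(4123) = 6 · 18 · 30 = 3240.

3240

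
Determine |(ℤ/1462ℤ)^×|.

Prime factorization: 1462 = 2 * 17 * 43.
φ(2) = 2 − 1 = 1.
φ(17) = 17 − 1 = 16.
φ(43) = 43 − 1 = 42.
φ(1462) = 1 × 16 × 42 = 672.

672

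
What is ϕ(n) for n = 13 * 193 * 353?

φ(13) = 13 − 1 = 12.
φ(193) = 193 − 1 = 192.
φ(353) = 353 − 1 = 352.
Multiply: 12 · 192 · 352 = 811008.

811008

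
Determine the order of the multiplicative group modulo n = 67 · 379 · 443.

φ(11249099) = 11249099 · (1 − 1/67) · (1 − 1/379) · (1 − 1/443)
       = 11249099 · 11027016/11249099 = 11027016.

11027016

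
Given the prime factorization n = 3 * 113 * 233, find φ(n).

φ(3) = 3 − 1 = 2.
φ(113) = 113 − 1 = 112.
φ(233) = 233 − 1 = 232.
Since φ is multiplicative, φ(78987) = 2 · 112 · 232 = 51968.

51968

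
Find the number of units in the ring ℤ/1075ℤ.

Prime factorization: 1075 = 5**2 * 43.
φ(5^2) = 5^1·(5−1) = 5·4 = 20.
φ(43) = 43 − 1 = 42.
Multiply: 20 · 42 = 840.

840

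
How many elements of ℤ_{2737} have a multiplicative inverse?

Prime factorization: 2737 = 7 · 17 · 23.
φ(7) = 7 − 1 = 6.
φ(17) = 17 − 1 = 16.
φ(23) = 23 − 1 = 22.
φ(2737) = 6 × 16 × 22 = 2112.

2112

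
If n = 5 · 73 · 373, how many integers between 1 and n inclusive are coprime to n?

φ(5) = 5 − 1 = 4.
φ(73) = 73 − 1 = 72.
φ(373) = 373 − 1 = 372.
Multiply: 4 · 72 · 372 = 107136.

107136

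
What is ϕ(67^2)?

4422

φ(4489) = 4489 · (1 − 1/67)
       = 4489 · 66/67 = 4422.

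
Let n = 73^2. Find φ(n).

φ(73^2) = 73^1·(73−1) = 73·72 = 5256.

5256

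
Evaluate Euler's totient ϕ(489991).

414720

489991 = 17 · 19 · 37 · 41.
φ(17) = 17 − 1 = 16.
φ(19) = 19 − 1 = 18.
φ(37) = 37 − 1 = 36.
φ(41) = 41 − 1 = 40.
Multiply: 16 · 18 · 36 · 40 = 414720.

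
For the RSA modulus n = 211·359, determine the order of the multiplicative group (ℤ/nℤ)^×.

75180

φ(75749) = 75749 · (1 − 1/211) · (1 − 1/359)
       = 75749 · 75180/75749 = 75180.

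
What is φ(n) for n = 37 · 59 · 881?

φ(1923223) = 1923223 · (1 − 1/37) · (1 − 1/59) · (1 − 1/881)
       = 1923223 · 1837440/1923223 = 1837440.

1837440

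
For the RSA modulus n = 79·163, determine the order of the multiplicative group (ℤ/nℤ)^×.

φ(n) = (p − 1)(q − 1) = (79−1)(163−1) = 78·162 = 12636.

12636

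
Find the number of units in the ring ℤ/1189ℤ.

Prime factorization: 1189 = 29 · 41.
φ(1189) = 1189 · (1 − 1/29) · (1 − 1/41)
       = 1189 · 1120/1189 = 1120.

1120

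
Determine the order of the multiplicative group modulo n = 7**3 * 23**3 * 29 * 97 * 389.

φ(4566641947217) = 4566641947217 · (1 − 1/7) · (1 − 1/23) · (1 − 1/29) · (1 − 1/97) · (1 − 1/389)
       = 4566641947217 · 137668608/176175377 = 3568507987968.

3568507987968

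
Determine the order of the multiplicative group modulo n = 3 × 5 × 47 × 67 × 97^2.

226169856

φ(444434115) = 444434115 · (1 − 1/3) · (1 − 1/5) · (1 − 1/47) · (1 − 1/67) · (1 − 1/97)
       = 444434115 · 2331648/4581795 = 226169856.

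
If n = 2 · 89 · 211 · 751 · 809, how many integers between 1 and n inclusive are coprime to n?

11198880000

φ(2) = 2 − 1 = 1.
φ(89) = 89 − 1 = 88.
φ(211) = 211 − 1 = 210.
φ(751) = 751 − 1 = 750.
φ(809) = 809 − 1 = 808.
Multiply: 1 · 88 · 210 · 750 · 808 = 11198880000.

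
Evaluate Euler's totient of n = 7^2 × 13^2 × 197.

φ(7^2) = 7^1·(7−1) = 7·6 = 42.
φ(13^2) = 13^1·(13−1) = 13·12 = 156.
φ(197) = 197 − 1 = 196.
Since φ is multiplicative, φ(1631357) = 42 · 156 · 196 = 1284192.

1284192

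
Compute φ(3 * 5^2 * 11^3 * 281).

φ(28050825) = 28050825 · (1 − 1/3) · (1 − 1/5) · (1 − 1/11) · (1 − 1/281)
       = 28050825 · 22400/46365 = 13552000.

13552000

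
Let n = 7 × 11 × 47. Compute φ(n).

φ(3619) = 3619 · (1 − 1/7) · (1 − 1/11) · (1 − 1/47)
       = 3619 · 2760/3619 = 2760.

2760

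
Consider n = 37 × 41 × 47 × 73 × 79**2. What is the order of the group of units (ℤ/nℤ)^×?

φ(37) = 37 − 1 = 36.
φ(41) = 41 − 1 = 40.
φ(47) = 47 − 1 = 46.
φ(73) = 73 − 1 = 72.
φ(79^2) = 79^1·(79−1) = 79·78 = 6162.
Multiply: 36 · 40 · 46 · 72 · 6162 = 29388303360.

29388303360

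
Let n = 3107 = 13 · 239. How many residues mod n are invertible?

2856

φ(3107) = 3107 · (1 − 1/13) · (1 − 1/239)
       = 3107 · 2856/3107 = 2856.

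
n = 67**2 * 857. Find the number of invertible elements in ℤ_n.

3785232

φ(3847073) = 3847073 · (1 − 1/67) · (1 − 1/857)
       = 3847073 · 56496/57419 = 3785232.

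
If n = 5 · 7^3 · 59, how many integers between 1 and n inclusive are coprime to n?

68208

φ(101185) = 101185 · (1 − 1/5) · (1 − 1/7) · (1 − 1/59)
       = 101185 · 1392/2065 = 68208.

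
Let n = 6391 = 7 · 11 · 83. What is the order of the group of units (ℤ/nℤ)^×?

φ(7) = 7 − 1 = 6.
φ(11) = 11 − 1 = 10.
φ(83) = 83 − 1 = 82.
Since φ is multiplicative, φ(6391) = 6 · 10 · 82 = 4920.

4920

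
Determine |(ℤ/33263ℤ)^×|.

30240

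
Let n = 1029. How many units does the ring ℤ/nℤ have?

Prime factorization: 1029 = 3 · 7^3.
φ(1029) = 1029 · (1 − 1/3) · (1 − 1/7)
       = 1029 · 12/21 = 588.

588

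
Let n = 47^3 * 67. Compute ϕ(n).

φ(6956141) = 6956141 · (1 − 1/47) · (1 − 1/67)
       = 6956141 · 3036/3149 = 6706524.

6706524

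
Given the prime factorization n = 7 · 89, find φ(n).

φ(7) = 7 − 1 = 6.
φ(89) = 89 − 1 = 88.
φ(623) = 6 × 88 = 528.

528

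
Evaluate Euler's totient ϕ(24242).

Factor 24242: 24242 = 2 * 17 * 23 * 31.
φ(24242) = 24242 · (1 − 1/2) · (1 − 1/17) · (1 − 1/23) · (1 − 1/31)
       = 24242 · 10560/24242 = 10560.

10560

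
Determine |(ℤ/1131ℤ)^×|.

672

Factor 1131: 1131 = 3 · 13 · 29.
φ(3) = 3 − 1 = 2.
φ(13) = 13 − 1 = 12.
φ(29) = 29 − 1 = 28.
Since φ is multiplicative, φ(1131) = 2 · 12 · 28 = 672.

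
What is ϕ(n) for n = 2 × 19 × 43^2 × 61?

1950480

φ(2) = 2 − 1 = 1.
φ(19) = 19 − 1 = 18.
φ(43^2) = 43^1·(43−1) = 43·42 = 1806.
φ(61) = 61 − 1 = 60.
Since φ is multiplicative, φ(4285982) = 1 · 18 · 1806 · 60 = 1950480.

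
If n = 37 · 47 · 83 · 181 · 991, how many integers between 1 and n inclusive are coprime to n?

φ(25889872027) = 25889872027 · (1 − 1/37) · (1 − 1/47) · (1 − 1/83) · (1 − 1/181) · (1 − 1/991)
       = 25889872027 · 24198134400/25889872027 = 24198134400.

24198134400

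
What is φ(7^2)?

42

φ(49) = 49 · (1 − 1/7)
       = 49 · 6/7 = 42.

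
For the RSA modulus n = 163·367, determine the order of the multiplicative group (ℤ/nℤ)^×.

59292

φ(163) = 163 − 1 = 162.
φ(367) = 367 − 1 = 366.
φ(59821) = 162 × 366 = 59292.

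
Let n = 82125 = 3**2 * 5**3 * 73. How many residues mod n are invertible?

φ(82125) = 82125 · (1 − 1/3) · (1 − 1/5) · (1 − 1/73)
       = 82125 · 576/1095 = 43200.

43200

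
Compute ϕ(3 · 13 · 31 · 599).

430560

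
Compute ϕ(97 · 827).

79296

φ(80219) = 80219 · (1 − 1/97) · (1 − 1/827)
       = 80219 · 79296/80219 = 79296.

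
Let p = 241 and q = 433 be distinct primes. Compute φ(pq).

φ(241) = 241 − 1 = 240.
φ(433) = 433 − 1 = 432.
Since φ is multiplicative, φ(104353) = 240 · 432 = 103680.

103680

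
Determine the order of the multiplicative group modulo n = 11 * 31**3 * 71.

20181000

φ(11) = 11 − 1 = 10.
φ(31^3) = 31^3 − 31^2 = 29791 − 961 = 28830.
φ(71) = 71 − 1 = 70.
φ(23266771) = 10 × 28830 × 70 = 20181000.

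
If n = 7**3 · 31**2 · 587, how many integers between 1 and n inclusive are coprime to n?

160224120

φ(193488701) = 193488701 · (1 − 1/7) · (1 − 1/31) · (1 − 1/587)
       = 193488701 · 105480/127379 = 160224120.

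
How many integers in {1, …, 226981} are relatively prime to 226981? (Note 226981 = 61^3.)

223260

φ(61^3) = 61^3 − 61^2 = 226981 − 3721 = 223260.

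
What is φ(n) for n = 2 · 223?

φ(446) = 446 · (1 − 1/2) · (1 − 1/223)
       = 446 · 222/446 = 222.

222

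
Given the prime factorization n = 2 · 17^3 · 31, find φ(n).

φ(2) = 2 − 1 = 1.
φ(17^3) = 17^2·(17−1) = 289·16 = 4624.
φ(31) = 31 − 1 = 30.
φ(304606) = 1 × 4624 × 30 = 138720.

138720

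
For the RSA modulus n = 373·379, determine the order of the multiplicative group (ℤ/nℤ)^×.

140616

φ(373) = 373 − 1 = 372.
φ(379) = 379 − 1 = 378.
Since φ is multiplicative, φ(141367) = 372 · 378 = 140616.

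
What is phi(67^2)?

φ(67^2) = 67^2 − 67^1 = 4489 − 67 = 4422.

4422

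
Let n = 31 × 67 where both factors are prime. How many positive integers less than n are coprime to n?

1980

φ(pq) = (p−1)(q−1) = 30 · 66 = 1980.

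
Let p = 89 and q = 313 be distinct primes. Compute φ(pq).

φ(27857) = 27857 · (1 − 1/89) · (1 − 1/313)
       = 27857 · 27456/27857 = 27456.

27456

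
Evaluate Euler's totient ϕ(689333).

591360

689333 = 17 * 23 * 41 * 43.
φ(689333) = 689333 · (1 − 1/17) · (1 − 1/23) · (1 − 1/41) · (1 − 1/43)
       = 689333 · 591360/689333 = 591360.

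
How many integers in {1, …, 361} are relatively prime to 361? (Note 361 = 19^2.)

342

φ(361) = 361 · (1 − 1/19)
       = 361 · 18/19 = 342.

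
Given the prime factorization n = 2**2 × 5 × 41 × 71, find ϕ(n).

φ(58220) = 58220 · (1 − 1/2) · (1 − 1/5) · (1 − 1/41) · (1 − 1/71)
       = 58220 · 11200/29110 = 22400.

22400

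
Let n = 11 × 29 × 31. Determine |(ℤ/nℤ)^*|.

φ(11) = 11 − 1 = 10.
φ(29) = 29 − 1 = 28.
φ(31) = 31 − 1 = 30.
φ(9889) = 10 × 28 × 30 = 8400.

8400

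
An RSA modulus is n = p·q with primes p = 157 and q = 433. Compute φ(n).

67392

φ(157) = 157 − 1 = 156.
φ(433) = 433 − 1 = 432.
Since φ is multiplicative, φ(67981) = 156 · 432 = 67392.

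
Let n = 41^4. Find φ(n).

2756840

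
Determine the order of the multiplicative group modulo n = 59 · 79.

4524

φ(4661) = 4661 · (1 − 1/59) · (1 − 1/79)
       = 4661 · 4524/4661 = 4524.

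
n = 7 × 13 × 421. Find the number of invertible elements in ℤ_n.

30240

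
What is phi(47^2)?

φ(2209) = 2209 · (1 − 1/47)
       = 2209 · 46/47 = 2162.

2162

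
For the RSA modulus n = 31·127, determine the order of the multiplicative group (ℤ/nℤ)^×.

3780

φ(31) = 31 − 1 = 30.
φ(127) = 127 − 1 = 126.
Multiply: 30 · 126 = 3780.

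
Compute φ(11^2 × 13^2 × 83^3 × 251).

φ(11^2) = 11^2 − 11^1 = 121 − 11 = 110.
φ(13^2) = 13^2 − 13^1 = 169 − 13 = 156.
φ(83^3) = 83^2·(83−1) = 6889·82 = 564898.
φ(251) = 251 − 1 = 250.
φ(2934810563113) = 110 × 156 × 564898 × 250 = 2423412420000.

2423412420000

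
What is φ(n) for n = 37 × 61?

φ(2257) = 2257 · (1 − 1/37) · (1 − 1/61)
       = 2257 · 2160/2257 = 2160.

2160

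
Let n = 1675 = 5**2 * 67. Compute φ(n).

φ(1675) = 1675 · (1 − 1/5) · (1 − 1/67)
       = 1675 · 264/335 = 1320.

1320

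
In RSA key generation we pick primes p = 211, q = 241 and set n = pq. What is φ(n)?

50400

φ(pq) = (p−1)(q−1) = 210 · 240 = 50400.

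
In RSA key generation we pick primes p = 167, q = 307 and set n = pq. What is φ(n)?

50796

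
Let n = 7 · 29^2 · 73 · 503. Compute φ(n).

φ(7) = 7 − 1 = 6.
φ(29^2) = 29^2 − 29^1 = 841 − 29 = 812.
φ(73) = 73 − 1 = 72.
φ(503) = 503 − 1 = 502.
Since φ is multiplicative, φ(216164753) = 6 · 812 · 72 · 502 = 176093568.

176093568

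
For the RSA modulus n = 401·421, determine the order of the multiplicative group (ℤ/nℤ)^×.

168000

φ(pq) = (p−1)(q−1) = 400 · 420 = 168000.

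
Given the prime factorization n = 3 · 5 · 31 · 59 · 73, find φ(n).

1002240

φ(2002755) = 2002755 · (1 − 1/3) · (1 − 1/5) · (1 − 1/31) · (1 − 1/59) · (1 − 1/73)
       = 2002755 · 1002240/2002755 = 1002240.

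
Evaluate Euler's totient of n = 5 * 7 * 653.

15648

φ(5) = 5 − 1 = 4.
φ(7) = 7 − 1 = 6.
φ(653) = 653 − 1 = 652.
Multiply: 4 · 6 · 652 = 15648.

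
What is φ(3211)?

Factor 3211: 3211 = 13**2 · 19.
φ(3211) = 3211 · (1 − 1/13) · (1 − 1/19)
       = 3211 · 216/247 = 2808.

2808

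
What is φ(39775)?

30240

Factor 39775: 39775 = 5^2 × 37 × 43.
φ(39775) = 39775 · (1 − 1/5) · (1 − 1/37) · (1 − 1/43)
       = 39775 · 6048/7955 = 30240.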